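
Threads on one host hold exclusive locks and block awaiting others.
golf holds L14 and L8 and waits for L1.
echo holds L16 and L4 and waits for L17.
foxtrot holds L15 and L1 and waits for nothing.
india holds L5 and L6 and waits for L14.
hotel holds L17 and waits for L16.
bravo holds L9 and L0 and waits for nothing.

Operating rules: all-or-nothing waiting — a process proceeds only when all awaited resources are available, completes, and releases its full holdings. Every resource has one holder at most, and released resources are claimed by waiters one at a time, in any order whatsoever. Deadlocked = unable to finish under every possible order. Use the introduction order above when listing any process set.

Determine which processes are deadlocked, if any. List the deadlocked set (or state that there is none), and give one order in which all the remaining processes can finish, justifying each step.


Deadlocked: echo and hotel.
Key observation: the loop echo -> hotel -> echo blocks itself forever; no other process is dragged down with it.
A valid finishing order for the others: foxtrot, golf, bravo, india.
Check, step by step:
  foxtrot: no waits; runs immediately, freeing L15 and L1
  golf waits on L1 — all released -> runs and releases L14 and L8
  bravo: no waits; runs immediately, freeing L9 and L0
  india waits on L14 — all released -> runs and releases L5 and L6


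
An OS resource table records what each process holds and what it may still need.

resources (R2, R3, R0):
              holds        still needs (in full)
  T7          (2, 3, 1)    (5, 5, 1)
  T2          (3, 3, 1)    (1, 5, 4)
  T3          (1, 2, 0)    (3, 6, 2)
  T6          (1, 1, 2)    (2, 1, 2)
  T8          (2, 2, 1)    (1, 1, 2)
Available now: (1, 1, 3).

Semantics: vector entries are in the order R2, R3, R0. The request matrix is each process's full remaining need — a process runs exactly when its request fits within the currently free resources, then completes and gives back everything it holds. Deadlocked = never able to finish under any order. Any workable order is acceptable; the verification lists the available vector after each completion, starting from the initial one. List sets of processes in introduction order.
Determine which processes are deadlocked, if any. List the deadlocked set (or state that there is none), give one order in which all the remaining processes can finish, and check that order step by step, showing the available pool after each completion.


Deadlocked: T7, T2 and T3.
Key observation: after T8, T6 complete, (4, 4, 6) is the best the pool ever gets, yet each leftover process wants more R3.
A valid finishing order for the others: T8, T6. Step-by-step check:
  pool = (1, 1, 3)
  T8: need (1, 1, 2) fits (1, 1, 3); releases (2, 2, 1), pool now (3, 3, 4)
  T6: need (2, 1, 2) fits (3, 3, 4); releases (1, 1, 2), pool now (4, 4, 6)
None of the blocked processes ever fits:
  blocked: T7 wants (5, 5, 1), pool (4, 4, 6) — not enough R2 and R3
  blocked: T2 wants (1, 5, 4), pool (4, 4, 6) — not enough R3
  blocked: T3 wants (3, 6, 2), pool (4, 4, 6) — not enough R3


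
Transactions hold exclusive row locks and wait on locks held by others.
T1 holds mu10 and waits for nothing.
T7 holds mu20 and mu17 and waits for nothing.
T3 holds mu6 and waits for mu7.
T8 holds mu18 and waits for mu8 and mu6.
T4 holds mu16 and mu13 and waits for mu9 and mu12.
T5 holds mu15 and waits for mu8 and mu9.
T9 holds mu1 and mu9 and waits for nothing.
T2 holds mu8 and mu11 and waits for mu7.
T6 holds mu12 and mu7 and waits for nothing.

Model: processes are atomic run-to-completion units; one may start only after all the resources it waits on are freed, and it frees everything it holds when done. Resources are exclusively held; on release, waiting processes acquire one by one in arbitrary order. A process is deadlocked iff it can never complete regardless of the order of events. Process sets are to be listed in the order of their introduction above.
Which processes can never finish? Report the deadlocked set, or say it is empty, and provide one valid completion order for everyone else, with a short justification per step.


No process is deadlocked.
Key observation: the waits form no ring: some process can always run, and its releases unblock the others one by one.
A valid finishing order for the others: T9, T6, T7, T2, T3, T5, T8, T1, T4.
Walking it through:
  T9 waits on nothing -> runs at once and releases mu1 and mu9
  T6 waits on nothing -> runs at once and releases mu12 and mu7
  T7 waits on nothing -> runs at once and releases mu20 and mu17
  T2: everything it awaited (mu7) is free; runs, freeing mu8 and mu11
  T3: everything it awaited (mu7) is free; runs, freeing mu6
  T5: everything it awaited (mu8 and mu9) is free; runs, freeing mu15
  T8: everything it awaited (mu8 and mu6) is free; runs, freeing mu18
  T1 waits on nothing -> runs at once and releases mu10
  T4: everything it awaited (mu9 and mu12) is free; runs, freeing mu16 and mu13


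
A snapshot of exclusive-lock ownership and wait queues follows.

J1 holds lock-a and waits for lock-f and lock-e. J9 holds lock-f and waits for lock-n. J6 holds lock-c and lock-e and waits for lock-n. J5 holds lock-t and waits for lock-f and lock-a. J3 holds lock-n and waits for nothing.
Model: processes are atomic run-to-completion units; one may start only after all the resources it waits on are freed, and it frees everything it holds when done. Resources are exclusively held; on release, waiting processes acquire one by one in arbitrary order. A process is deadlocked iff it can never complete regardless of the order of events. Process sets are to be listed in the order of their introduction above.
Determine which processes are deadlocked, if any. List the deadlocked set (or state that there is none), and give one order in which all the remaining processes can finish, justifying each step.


The deadlocked set is empty.
Key observation: the wait graph is acyclic; completion cascades from the unblocked processes through everyone else.
One completion order for the rest: J3, J9, J6, J1, J5.
Check, step by step:
  J3 waits on nothing -> runs at once and releases lock-n
  J9 waits on lock-n — all released -> runs and releases lock-f
  J6 waits on lock-n — all released -> runs and releases lock-c and lock-e
  J1 waits on lock-f and lock-e — all released -> runs and releases lock-a
  J5 waits on lock-f and lock-a — all released -> runs and releases lock-t


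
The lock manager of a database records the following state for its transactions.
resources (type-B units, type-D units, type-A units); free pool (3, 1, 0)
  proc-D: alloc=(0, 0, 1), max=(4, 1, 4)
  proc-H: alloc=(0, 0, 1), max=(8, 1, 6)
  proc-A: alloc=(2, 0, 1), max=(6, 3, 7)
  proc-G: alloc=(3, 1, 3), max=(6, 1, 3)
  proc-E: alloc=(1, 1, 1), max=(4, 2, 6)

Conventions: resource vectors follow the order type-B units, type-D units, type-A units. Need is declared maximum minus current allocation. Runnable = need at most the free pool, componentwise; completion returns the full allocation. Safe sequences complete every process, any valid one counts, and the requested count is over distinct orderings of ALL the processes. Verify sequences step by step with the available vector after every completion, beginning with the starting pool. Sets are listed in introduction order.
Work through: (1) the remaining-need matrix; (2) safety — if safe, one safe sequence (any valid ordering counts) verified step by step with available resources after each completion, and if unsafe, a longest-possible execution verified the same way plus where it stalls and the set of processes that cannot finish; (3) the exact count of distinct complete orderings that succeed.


(1) Need matrix, components ordered type-B units, type-D units, type-A units:
  proc-D: (4, 1, 3)
  proc-H: (8, 1, 5)
  proc-A: (4, 3, 6)
  proc-G: (3, 0, 0)
  proc-E: (3, 1, 5)
(2) UNSAFE.
Key observation: once proc-G, proc-D finish, the pool peaks at (6, 2, 4) — and every remaining process still needs more type-A units than that.
Going as far as possible: proc-G, proc-D; after that, nothing fits. Walking it through:
  pool = (3, 1, 0)
  proc-G needs (3, 0, 0) <= (3, 1, 0) -> finishes; pool += (3, 1, 3) = (6, 2, 3)
  proc-D needs (4, 1, 3) <= (6, 2, 3) -> finishes; pool += (0, 0, 1) = (6, 2, 4)
  proc-H cannot run: need (8, 1, 5) vs free (6, 2, 4) (insufficient type-B units and type-A units)
  proc-A cannot run: need (4, 3, 6) vs free (6, 2, 4) (insufficient type-D units and type-A units)
  proc-E cannot run: need (3, 1, 5) vs free (6, 2, 4) (insufficient type-A units)
Permanently blocked: proc-H, proc-A and proc-E.
(3) The exact count: 0 of the possible complete orderings are safe sequences.


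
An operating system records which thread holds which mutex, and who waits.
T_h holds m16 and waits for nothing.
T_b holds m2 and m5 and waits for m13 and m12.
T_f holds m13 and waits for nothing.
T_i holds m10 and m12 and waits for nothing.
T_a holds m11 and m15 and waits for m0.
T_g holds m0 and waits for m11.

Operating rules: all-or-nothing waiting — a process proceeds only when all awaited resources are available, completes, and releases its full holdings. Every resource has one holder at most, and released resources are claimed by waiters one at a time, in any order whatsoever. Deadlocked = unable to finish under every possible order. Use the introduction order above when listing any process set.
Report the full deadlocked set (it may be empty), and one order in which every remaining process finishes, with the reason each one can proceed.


The deadlocked set is T_a and T_g.
Key observation: the cycle T_a -> T_g -> T_a can never break — each member waits on the next; no other process is dragged down with it.
The rest can finish in the order T_i, T_f, T_b, T_h.
Step-by-step check:
  run T_i (it waits on nothing); releases m10 and m12
  run T_f (it waits on nothing); releases m13
  T_b: everything it awaited (m13 and m12) is free; runs, freeing m2 and m5
  run T_h (it waits on nothing); releases m16


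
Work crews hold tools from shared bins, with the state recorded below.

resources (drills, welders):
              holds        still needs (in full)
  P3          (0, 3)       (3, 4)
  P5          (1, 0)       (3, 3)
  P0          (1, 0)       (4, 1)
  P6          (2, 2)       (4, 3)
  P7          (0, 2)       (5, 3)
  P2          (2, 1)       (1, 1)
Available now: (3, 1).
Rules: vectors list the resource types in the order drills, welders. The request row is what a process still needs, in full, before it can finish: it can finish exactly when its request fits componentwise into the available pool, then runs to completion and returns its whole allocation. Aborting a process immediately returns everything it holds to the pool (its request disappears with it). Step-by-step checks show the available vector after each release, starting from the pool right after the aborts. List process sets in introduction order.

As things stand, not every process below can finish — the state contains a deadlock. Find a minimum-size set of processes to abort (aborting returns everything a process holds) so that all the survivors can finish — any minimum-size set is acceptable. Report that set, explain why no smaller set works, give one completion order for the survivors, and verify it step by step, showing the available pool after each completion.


Minimum abort set: P6.
Key observation: the deadlocked P5 becomes finishable only because P6 released (2, 2); it completes at step 1 below.
No smaller set exists: with zero aborts the deadlock remains.
One survivor order: P5, P2, P7, P0, P3. Verifying each step (post-abort pool first):
  pool = (5, 3)
  run P5 (needs (3, 3), free (5, 3)); after release of (1, 0) the pool is (6, 3)
  run P2 (needs (1, 1), free (6, 3)); after release of (2, 1) the pool is (8, 4)
  run P7 (needs (5, 3), free (8, 4)); after release of (0, 2) the pool is (8, 6)
  run P0 (needs (4, 1), free (8, 6)); after release of (1, 0) the pool is (9, 6)
  run P3 (needs (3, 4), free (9, 6)); after release of (0, 3) the pool is (9, 9)


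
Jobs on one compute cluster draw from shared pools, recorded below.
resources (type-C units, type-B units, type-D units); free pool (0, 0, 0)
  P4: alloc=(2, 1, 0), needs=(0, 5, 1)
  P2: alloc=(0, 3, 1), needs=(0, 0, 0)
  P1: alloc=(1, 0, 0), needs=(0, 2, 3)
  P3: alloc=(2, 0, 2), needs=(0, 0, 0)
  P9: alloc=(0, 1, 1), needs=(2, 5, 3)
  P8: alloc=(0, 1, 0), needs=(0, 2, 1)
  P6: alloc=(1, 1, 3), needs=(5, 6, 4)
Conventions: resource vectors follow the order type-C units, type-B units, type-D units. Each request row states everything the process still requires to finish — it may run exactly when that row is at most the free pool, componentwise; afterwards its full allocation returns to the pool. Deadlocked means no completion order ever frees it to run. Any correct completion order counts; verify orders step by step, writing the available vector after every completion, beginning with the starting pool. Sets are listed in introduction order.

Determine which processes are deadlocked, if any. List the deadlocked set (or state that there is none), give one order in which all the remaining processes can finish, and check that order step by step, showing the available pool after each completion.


Deadlocked: P4, P9 and P6.
Key observation: once P3, P2, P1, P8 finish, the pool peaks at (3, 4, 3) — and every remaining process still needs more type-B units than that.
One completion order for the rest: P3, P2, P1, P8. Verifying each step:
  pool = (0, 0, 0)
  P3: need (0, 0, 0) fits (0, 0, 0); releases (2, 0, 2), pool now (2, 0, 2)
  P2: need (0, 0, 0) fits (2, 0, 2); releases (0, 3, 1), pool now (2, 3, 3)
  P1: need (0, 2, 3) fits (2, 3, 3); releases (1, 0, 0), pool now (3, 3, 3)
  P8: need (0, 2, 1) fits (3, 3, 3); releases (0, 1, 0), pool now (3, 4, 3)
The stuck group stays short no matter what:
  blocked: P4 wants (0, 5, 1), pool (3, 4, 3) — not enough type-B units
  blocked: P9 wants (2, 5, 3), pool (3, 4, 3) — not enough type-B units
  blocked: P6 wants (5, 6, 4), pool (3, 4, 3) — not enough type-C units, type-B units and type-D units


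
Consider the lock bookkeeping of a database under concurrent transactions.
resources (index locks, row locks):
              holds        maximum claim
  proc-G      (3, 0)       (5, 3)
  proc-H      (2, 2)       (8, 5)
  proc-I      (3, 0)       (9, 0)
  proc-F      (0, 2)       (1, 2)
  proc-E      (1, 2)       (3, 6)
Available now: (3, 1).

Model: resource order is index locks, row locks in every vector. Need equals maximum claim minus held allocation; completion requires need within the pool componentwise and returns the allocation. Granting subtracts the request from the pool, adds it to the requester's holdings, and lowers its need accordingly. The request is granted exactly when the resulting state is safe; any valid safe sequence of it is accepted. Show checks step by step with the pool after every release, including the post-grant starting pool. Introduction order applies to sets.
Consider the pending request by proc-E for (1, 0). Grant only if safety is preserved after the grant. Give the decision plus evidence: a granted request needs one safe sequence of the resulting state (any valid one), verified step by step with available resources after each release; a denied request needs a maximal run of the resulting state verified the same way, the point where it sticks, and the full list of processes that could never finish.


DENY. Granting would leave the state unsafe.
Key observation: after proc-F, proc-G the pool peaks at (5, 3), and each blocked process is short somewhere: proc-H on index locks; proc-I on index locks; proc-E on row locks.
On the post-grant state, proc-F, proc-G is a maximal run — nothing extends it. Check, step by step:
  pool = (2, 1)
  proc-F needs (1, 0) <= (2, 1) -> finishes; pool += (0, 2) = (2, 3)
  proc-G needs (2, 3) <= (2, 3) -> finishes; pool += (3, 0) = (5, 3)
  proc-H cannot run: need (6, 3) vs free (5, 3) (insufficient index locks)
  proc-I cannot run: need (6, 0) vs free (5, 3) (insufficient index locks)
  proc-E cannot run: need (1, 4) vs free (5, 3) (insufficient row locks)
Had the request been granted, proc-H, proc-I and proc-E could never finish.


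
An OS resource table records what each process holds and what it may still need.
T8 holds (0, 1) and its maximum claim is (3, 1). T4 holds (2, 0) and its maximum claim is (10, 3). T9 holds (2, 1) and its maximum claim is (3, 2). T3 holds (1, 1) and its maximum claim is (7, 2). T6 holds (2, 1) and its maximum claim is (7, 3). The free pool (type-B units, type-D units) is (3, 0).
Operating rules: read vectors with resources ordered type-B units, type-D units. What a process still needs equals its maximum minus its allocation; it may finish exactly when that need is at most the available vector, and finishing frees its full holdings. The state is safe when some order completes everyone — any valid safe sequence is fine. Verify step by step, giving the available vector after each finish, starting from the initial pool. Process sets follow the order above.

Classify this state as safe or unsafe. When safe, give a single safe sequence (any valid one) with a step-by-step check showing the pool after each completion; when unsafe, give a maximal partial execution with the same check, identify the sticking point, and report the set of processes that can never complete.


SAFE. One safe sequence: T8, T9, T6, T3, T4.
Key observation: reading the order forward, T8 is the first process whose need (3, 0) meets the free pool (3, 0) exactly on a resource it requests.
Verifying each step:
  pool = (3, 0)
  T8: need (3, 0) fits (3, 0); releases (0, 1), pool now (3, 1)
  T9: need (1, 1) fits (3, 1); releases (2, 1), pool now (5, 2)
  T6: need (5, 2) fits (5, 2); releases (2, 1), pool now (7, 3)
  T3: need (6, 1) fits (7, 3); releases (1, 1), pool now (8, 4)
  T4: need (8, 3) fits (8, 4); releases (2, 0), pool now (10, 4)


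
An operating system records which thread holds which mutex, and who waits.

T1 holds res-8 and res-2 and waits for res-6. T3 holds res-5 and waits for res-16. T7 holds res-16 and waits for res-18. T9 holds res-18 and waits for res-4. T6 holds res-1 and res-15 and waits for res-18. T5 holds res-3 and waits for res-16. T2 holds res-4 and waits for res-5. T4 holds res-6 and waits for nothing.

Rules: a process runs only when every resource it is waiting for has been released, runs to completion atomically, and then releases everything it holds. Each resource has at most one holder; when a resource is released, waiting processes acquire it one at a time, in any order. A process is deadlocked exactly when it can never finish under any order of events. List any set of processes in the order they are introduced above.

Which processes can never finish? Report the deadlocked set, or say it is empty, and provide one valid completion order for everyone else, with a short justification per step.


Deadlocked: T3, T7, T9, T6, T5 and T2.
Key observation: the loop T3 -> T7 -> T9 -> T2 -> T3 blocks itself forever; T6 and T5 wait into the deadlock from upstream.
The rest can finish in the order T4, T1.
Check, step by step:
  run T4 (it waits on nothing); releases res-6
  run T1 (all its waits — res-6 — are resolved); releases res-8 and res-2


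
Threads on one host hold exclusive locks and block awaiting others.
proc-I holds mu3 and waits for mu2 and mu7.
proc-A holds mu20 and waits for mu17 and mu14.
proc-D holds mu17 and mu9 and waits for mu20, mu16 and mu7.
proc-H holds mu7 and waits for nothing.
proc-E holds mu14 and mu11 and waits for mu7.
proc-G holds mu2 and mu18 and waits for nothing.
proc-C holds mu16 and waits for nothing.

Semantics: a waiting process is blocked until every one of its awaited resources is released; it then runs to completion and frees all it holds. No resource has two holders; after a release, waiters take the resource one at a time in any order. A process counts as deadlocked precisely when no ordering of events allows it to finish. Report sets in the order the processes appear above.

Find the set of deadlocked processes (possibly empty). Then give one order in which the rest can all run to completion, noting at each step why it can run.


The deadlocked set is proc-A and proc-D.
Key observation: along proc-A -> proc-D -> proc-A, each member waits on what the next one holds — a deadlock; no other process is dragged down with it.
A valid finishing order for the others: proc-H, proc-C, proc-E, proc-G, proc-I.
Step-by-step check:
  proc-H: no waits; runs immediately, freeing mu7
  proc-C: no waits; runs immediately, freeing mu16
  proc-E waits on mu7 — all released -> runs and releases mu14 and mu11
  proc-G: no waits; runs immediately, freeing mu2 and mu18
  proc-I waits on mu2 and mu7 — all released -> runs and releases mu3


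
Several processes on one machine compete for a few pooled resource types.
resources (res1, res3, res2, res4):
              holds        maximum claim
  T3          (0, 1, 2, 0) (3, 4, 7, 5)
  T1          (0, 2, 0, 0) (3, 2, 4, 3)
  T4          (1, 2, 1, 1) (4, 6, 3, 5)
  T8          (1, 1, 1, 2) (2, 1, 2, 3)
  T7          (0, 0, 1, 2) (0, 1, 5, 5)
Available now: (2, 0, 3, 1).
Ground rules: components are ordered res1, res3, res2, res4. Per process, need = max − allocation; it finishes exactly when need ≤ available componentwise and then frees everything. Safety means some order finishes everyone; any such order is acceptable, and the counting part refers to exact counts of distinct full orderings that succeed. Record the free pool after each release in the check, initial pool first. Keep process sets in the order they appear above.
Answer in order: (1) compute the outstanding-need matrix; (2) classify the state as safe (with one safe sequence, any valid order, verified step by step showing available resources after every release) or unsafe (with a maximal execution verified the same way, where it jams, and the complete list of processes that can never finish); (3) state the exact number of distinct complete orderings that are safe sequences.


(1) Remaining need (order res1, res3, res2, res4):
  T3: (3, 3, 5, 5)
  T1: (3, 0, 4, 3)
  T4: (3, 4, 2, 4)
  T8: (1, 0, 1, 1)
  T7: (0, 1, 4, 3)
(2) SAFE, for example via the order T8, T7, T1, T3, T4.
Key observation: T8 marks the first exact bind of the order: its need (1, 0, 1, 1) fits the free (2, 0, 3, 1) with zero slack on a requested resource.
Verifying each step:
  pool = (2, 0, 3, 1)
  T8: need (1, 0, 1, 1) fits (2, 0, 3, 1); releases (1, 1, 1, 2), pool now (3, 1, 4, 3)
  T7: need (0, 1, 4, 3) fits (3, 1, 4, 3); releases (0, 0, 1, 2), pool now (3, 1, 5, 5)
  T1: need (3, 0, 4, 3) fits (3, 1, 5, 5); releases (0, 2, 0, 0), pool now (3, 3, 5, 5)
  T3: need (3, 3, 5, 5) fits (3, 3, 5, 5); releases (0, 1, 2, 0), pool now (3, 4, 7, 5)
  T4: need (3, 4, 2, 4) fits (3, 4, 7, 5); releases (1, 2, 1, 1), pool now (4, 6, 8, 6)
(3) The exact count: 2 of the possible complete orderings are safe sequences.


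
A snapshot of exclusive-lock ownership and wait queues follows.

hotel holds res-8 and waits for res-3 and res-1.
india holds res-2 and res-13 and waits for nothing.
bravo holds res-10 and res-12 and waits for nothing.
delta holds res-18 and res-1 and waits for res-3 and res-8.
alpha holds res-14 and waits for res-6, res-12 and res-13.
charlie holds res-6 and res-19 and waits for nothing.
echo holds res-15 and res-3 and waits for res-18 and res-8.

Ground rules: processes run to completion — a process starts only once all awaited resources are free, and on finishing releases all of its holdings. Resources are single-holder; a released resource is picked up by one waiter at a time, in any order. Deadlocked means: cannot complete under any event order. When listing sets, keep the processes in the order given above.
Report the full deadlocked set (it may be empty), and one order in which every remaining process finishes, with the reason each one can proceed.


The deadlocked set is hotel, delta and echo.
Key observation: hotel -> delta -> hotel is a circular wait — nothing in it can go first; echo is caught in further circular waits.
A valid finishing order for the others: bravo, india, charlie, alpha.
Walking it through:
  bravo: no waits; runs immediately, freeing res-10 and res-12
  india: no waits; runs immediately, freeing res-2 and res-13
  charlie: no waits; runs immediately, freeing res-6 and res-19
  alpha waits on res-6, res-12 and res-13 — all released -> runs and releases res-14


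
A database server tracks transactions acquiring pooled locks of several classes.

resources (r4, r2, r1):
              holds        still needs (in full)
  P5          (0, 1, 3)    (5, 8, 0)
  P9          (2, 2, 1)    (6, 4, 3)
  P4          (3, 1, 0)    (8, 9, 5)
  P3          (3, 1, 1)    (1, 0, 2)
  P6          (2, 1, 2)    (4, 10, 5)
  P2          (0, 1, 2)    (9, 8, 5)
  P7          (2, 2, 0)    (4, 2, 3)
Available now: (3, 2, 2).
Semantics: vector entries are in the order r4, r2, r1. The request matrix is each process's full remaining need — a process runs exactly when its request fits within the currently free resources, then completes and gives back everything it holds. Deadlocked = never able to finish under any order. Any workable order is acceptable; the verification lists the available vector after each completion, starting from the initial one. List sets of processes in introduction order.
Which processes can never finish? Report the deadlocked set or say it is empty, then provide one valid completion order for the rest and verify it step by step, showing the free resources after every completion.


Deadlocked: P5, P4, P6 and P2.
Key observation: no order helps: past P3, P7, P9, the free pool tops out at (10, 7, 4), below what each blocked process needs in r2.
One completion order for the rest: P3, P7, P9. Step-by-step check:
  pool = (3, 2, 2)
  P3 needs (1, 0, 2) <= (3, 2, 2) -> finishes; pool += (3, 1, 1) = (6, 3, 3)
  P7 needs (4, 2, 3) <= (6, 3, 3) -> finishes; pool += (2, 2, 0) = (8, 5, 3)
  P9 needs (6, 4, 3) <= (8, 5, 3) -> finishes; pool += (2, 2, 1) = (10, 7, 4)
The stuck group stays short no matter what:
  P5 cannot run: need (5, 8, 0) vs free (10, 7, 4) (insufficient r2)
  P4 cannot run: need (8, 9, 5) vs free (10, 7, 4) (insufficient r2 and r1)
  P6 cannot run: need (4, 10, 5) vs free (10, 7, 4) (insufficient r2 and r1)
  P2 cannot run: need (9, 8, 5) vs free (10, 7, 4) (insufficient r2 and r1)


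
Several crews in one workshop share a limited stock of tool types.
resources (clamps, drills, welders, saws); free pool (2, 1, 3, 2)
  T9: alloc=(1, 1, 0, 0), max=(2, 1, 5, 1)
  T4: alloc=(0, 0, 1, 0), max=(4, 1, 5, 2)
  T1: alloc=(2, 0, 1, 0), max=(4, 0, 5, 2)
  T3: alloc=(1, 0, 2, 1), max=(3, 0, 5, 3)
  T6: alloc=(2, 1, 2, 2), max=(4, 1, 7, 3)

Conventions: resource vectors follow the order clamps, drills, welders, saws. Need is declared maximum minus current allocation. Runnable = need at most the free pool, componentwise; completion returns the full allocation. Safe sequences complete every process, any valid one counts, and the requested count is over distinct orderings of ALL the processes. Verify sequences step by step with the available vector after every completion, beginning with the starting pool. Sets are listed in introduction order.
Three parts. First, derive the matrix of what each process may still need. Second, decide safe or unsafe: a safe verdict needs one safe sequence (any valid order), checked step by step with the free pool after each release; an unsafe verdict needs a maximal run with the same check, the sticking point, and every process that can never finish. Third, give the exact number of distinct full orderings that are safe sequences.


(1) Remaining need (order clamps, drills, welders, saws):
  T9: (1, 0, 5, 1)
  T4: (4, 1, 4, 2)
  T1: (2, 0, 4, 2)
  T3: (2, 0, 3, 2)
  T6: (2, 0, 5, 1)
(2) SAFE — a valid safe sequence is T3, T1, T9, T6, T4.
Key observation: T3 is the earliest step where a requested resource binds exactly: need (2, 0, 3, 2), pool (2, 1, 3, 2) at its turn.
Verifying each step:
  pool = (2, 1, 3, 2)
  T3: need (2, 0, 3, 2) fits (2, 1, 3, 2); releases (1, 0, 2, 1), pool now (3, 1, 5, 3)
  T1: need (2, 0, 4, 2) fits (3, 1, 5, 3); releases (2, 0, 1, 0), pool now (5, 1, 6, 3)
  T9: need (1, 0, 5, 1) fits (5, 1, 6, 3); releases (1, 1, 0, 0), pool now (6, 2, 6, 3)
  T6: need (2, 0, 5, 1) fits (6, 2, 6, 3); releases (2, 1, 2, 2), pool now (8, 3, 8, 5)
  T4: need (4, 1, 4, 2) fits (8, 3, 8, 5); releases (0, 0, 1, 0), pool now (8, 3, 9, 5)
(3) The exact count: 18 of the possible complete orderings are safe sequences.


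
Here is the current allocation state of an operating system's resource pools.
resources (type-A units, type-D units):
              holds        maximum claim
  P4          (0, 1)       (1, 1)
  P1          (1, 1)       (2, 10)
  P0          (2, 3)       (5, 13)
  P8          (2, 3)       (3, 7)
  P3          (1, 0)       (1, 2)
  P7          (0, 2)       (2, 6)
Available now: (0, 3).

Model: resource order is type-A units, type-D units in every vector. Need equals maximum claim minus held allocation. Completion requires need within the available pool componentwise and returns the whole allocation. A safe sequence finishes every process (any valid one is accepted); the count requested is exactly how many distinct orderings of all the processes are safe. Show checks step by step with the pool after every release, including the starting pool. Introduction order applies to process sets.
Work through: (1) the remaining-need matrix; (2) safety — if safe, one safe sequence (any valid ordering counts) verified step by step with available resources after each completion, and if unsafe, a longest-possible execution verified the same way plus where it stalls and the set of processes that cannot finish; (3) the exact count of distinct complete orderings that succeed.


(1) Outstanding need per process (order type-A units, type-D units):
  P4: (1, 0)
  P1: (1, 9)
  P0: (3, 10)
  P8: (1, 4)
  P3: (0, 2)
  P7: (2, 4)
(2) SAFE, for example via the order P3, P4, P8, P7, P1, P0.
Key observation: at P4 the run first touches a limit — (1, 0) against (1, 3), exact on a resource it actually requests.
Verifying each step:
  pool = (0, 3)
  run P3 (needs (0, 2), free (0, 3)); after release of (1, 0) the pool is (1, 3)
  run P4 (needs (1, 0), free (1, 3)); after release of (0, 1) the pool is (1, 4)
  run P8 (needs (1, 4), free (1, 4)); after release of (2, 3) the pool is (3, 7)
  run P7 (needs (2, 4), free (3, 7)); after release of (0, 2) the pool is (3, 9)
  run P1 (needs (1, 9), free (3, 9)); after release of (1, 1) the pool is (4, 10)
  run P0 (needs (3, 10), free (4, 10)); after release of (2, 3) the pool is (6, 13)
(3) Precisely 1 of the possible complete orderings is a safe sequence.


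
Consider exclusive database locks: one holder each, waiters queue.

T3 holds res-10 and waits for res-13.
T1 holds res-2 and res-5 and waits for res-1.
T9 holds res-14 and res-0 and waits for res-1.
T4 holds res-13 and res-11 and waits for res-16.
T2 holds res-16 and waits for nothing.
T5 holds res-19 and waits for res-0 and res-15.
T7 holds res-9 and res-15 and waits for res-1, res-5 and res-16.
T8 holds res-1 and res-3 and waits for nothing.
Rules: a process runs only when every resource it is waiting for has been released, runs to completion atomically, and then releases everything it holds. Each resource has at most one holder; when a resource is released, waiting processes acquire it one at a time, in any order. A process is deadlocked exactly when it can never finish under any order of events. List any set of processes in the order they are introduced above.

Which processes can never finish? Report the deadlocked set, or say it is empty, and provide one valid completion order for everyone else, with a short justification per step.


No process is deadlocked.
Key observation: all waits point, directly or indirectly, at processes that can finish, so nothing is permanently blocked.
One completion order for the rest: T2, T4, T8, T1, T9, T7, T3, T5.
Check, step by step:
  T2: no waits; runs immediately, freeing res-16
  T4 waits on res-16 — all released -> runs and releases res-13 and res-11
  T8: no waits; runs immediately, freeing res-1 and res-3
  T1 waits on res-1 — all released -> runs and releases res-2 and res-5
  T9 waits on res-1 — all released -> runs and releases res-14 and res-0
  T7 waits on res-1, res-5 and res-16 — all released -> runs and releases res-9 and res-15
  T3 waits on res-13 — all released -> runs and releases res-10
  T5 waits on res-0 and res-15 — all released -> runs and releases res-19


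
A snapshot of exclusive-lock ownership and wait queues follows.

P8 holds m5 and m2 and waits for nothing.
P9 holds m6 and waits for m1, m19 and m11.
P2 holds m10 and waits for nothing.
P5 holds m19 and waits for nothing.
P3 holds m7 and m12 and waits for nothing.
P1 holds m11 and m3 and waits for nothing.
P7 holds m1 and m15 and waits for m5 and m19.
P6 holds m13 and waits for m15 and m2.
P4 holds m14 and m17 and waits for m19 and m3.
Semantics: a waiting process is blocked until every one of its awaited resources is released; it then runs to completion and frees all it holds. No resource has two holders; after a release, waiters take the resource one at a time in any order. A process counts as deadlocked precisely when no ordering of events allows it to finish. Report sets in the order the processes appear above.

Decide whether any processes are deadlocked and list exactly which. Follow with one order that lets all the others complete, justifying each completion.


The deadlocked set is empty.
Key observation: all waits point, directly or indirectly, at processes that can finish, so nothing is permanently blocked.
The rest can finish in the order P2, P3, P8, P1, P5, P7, P4, P6, P9.
Check, step by step:
  P2: no waits; runs immediately, freeing m10
  P3: no waits; runs immediately, freeing m7 and m12
  P8: no waits; runs immediately, freeing m5 and m2
  P1: no waits; runs immediately, freeing m11 and m3
  P5: no waits; runs immediately, freeing m19
  P7 waits on m5 and m19 — all released -> runs and releases m1 and m15
  P4 waits on m19 and m3 — all released -> runs and releases m14 and m17
  P6 waits on m15 and m2 — all released -> runs and releases m13
  P9 waits on m1, m19 and m11 — all released -> runs and releases m6


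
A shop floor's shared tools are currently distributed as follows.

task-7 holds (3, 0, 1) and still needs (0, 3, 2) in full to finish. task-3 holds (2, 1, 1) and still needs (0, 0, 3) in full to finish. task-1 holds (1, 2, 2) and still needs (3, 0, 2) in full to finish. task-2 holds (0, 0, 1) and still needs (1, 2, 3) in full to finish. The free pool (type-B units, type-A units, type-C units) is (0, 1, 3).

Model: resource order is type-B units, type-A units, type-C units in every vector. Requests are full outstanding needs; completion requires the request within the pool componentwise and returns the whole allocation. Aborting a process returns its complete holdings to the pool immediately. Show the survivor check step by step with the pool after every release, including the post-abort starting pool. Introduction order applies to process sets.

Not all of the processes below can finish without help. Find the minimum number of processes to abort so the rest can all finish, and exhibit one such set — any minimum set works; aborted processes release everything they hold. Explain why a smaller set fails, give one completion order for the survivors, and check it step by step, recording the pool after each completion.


The answer: abort task-7.
Key observation: the returned (3, 0, 1) from task-7 is what brings task-1 — unrunnable before, under any order — into play at step 2.
Why nothing smaller works: aborting no one leaves the state deadlocked as given.
One survivor order: task-3, task-1, task-2. Walking it through (post-abort pool first):
  pool = (3, 1, 4)
  run task-3 (needs (0, 0, 3), free (3, 1, 4)); after release of (2, 1, 1) the pool is (5, 2, 5)
  run task-1 (needs (3, 0, 2), free (5, 2, 5)); after release of (1, 2, 2) the pool is (6, 4, 7)
  run task-2 (needs (1, 2, 3), free (6, 4, 7)); after release of (0, 0, 1) the pool is (6, 4, 8)


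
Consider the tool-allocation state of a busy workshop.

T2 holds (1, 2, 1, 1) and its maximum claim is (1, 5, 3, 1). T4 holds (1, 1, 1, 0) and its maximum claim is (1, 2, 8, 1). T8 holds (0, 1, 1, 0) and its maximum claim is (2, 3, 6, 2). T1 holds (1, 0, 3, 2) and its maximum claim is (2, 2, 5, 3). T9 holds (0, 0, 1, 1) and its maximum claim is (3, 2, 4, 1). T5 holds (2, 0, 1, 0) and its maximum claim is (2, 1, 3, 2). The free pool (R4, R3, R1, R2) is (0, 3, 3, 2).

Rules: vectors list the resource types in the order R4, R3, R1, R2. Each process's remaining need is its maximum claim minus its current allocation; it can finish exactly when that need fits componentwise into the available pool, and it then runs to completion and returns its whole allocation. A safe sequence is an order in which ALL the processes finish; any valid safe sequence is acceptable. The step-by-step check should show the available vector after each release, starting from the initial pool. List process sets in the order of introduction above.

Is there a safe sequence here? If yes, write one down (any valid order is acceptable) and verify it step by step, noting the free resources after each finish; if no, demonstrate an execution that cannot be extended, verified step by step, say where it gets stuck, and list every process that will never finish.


SAFE — a valid safe sequence is T5, T2, T9, T8, T4, T1.
Key observation: T5 is the earliest step where a requested resource binds exactly: need (0, 1, 2, 2), pool (0, 3, 3, 2) at its turn.
Verifying each step:
  pool = (0, 3, 3, 2)
  run T5 (needs (0, 1, 2, 2), free (0, 3, 3, 2)); after release of (2, 0, 1, 0) the pool is (2, 3, 4, 2)
  run T2 (needs (0, 3, 2, 0), free (2, 3, 4, 2)); after release of (1, 2, 1, 1) the pool is (3, 5, 5, 3)
  run T9 (needs (3, 2, 3, 0), free (3, 5, 5, 3)); after release of (0, 0, 1, 1) the pool is (3, 5, 6, 4)
  run T8 (needs (2, 2, 5, 2), free (3, 5, 6, 4)); after release of (0, 1, 1, 0) the pool is (3, 6, 7, 4)
  run T4 (needs (0, 1, 7, 1), free (3, 6, 7, 4)); after release of (1, 1, 1, 0) the pool is (4, 7, 8, 4)
  run T1 (needs (1, 2, 2, 1), free (4, 7, 8, 4)); after release of (1, 0, 3, 2) the pool is (5, 7, 11, 6)


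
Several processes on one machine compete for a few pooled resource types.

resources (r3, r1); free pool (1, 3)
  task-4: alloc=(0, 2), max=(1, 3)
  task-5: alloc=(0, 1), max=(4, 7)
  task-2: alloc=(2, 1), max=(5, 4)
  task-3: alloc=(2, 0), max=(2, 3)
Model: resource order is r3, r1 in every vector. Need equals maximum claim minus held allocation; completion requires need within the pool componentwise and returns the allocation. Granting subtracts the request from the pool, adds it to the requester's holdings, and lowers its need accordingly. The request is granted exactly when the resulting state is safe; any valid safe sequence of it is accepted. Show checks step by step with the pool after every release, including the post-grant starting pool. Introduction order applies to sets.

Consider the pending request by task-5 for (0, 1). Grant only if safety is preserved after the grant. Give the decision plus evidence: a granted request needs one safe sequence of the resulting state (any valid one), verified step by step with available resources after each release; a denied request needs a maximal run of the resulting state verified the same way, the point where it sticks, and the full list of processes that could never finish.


GRANT — the state after the grant stays safe, e.g. via task-4, task-3, task-2, task-5.
Key observation: granting shrinks the pool to (1, 2), yet task-4 still fits and the chain goes through.
Step-by-step check of the post-grant state:
  pool = (1, 2)
  task-4: need (1, 1) fits (1, 2); releases (0, 2), pool now (1, 4)
  task-3: need (0, 3) fits (1, 4); releases (2, 0), pool now (3, 4)
  task-2: need (3, 3) fits (3, 4); releases (2, 1), pool now (5, 5)
  task-5: need (4, 5) fits (5, 5); releases (0, 2), pool now (5, 7)


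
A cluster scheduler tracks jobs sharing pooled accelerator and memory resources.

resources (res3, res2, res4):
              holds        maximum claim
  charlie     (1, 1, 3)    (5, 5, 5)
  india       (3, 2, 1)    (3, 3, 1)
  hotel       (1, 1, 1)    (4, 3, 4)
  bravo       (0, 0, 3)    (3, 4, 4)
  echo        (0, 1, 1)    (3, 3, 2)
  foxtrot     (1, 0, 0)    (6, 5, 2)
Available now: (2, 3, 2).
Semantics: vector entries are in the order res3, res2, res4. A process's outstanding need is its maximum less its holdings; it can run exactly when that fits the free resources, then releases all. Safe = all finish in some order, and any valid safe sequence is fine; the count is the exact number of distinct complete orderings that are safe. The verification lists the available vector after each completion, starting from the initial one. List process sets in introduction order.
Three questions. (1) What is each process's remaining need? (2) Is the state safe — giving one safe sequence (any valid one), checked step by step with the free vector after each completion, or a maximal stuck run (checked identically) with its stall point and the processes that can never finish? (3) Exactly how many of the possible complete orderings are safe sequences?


(1) Need matrix, components ordered res3, res2, res4:
  charlie: (4, 4, 2)
  india: (0, 1, 0)
  hotel: (3, 2, 3)
  bravo: (3, 4, 1)
  echo: (3, 2, 1)
  foxtrot: (5, 5, 2)
(2) SAFE, for example via the order india, echo, foxtrot, bravo, hotel, charlie.
Key observation: the order's first zero-slack moment is foxtrot ((5, 5, 2) needed, (5, 6, 4) free — a requested resource with nothing to spare).
Check, step by step:
  pool = (2, 3, 2)
  india: need (0, 1, 0) fits (2, 3, 2); releases (3, 2, 1), pool now (5, 5, 3)
  echo: need (3, 2, 1) fits (5, 5, 3); releases (0, 1, 1), pool now (5, 6, 4)
  foxtrot: need (5, 5, 2) fits (5, 6, 4); releases (1, 0, 0), pool now (6, 6, 4)
  bravo: need (3, 4, 1) fits (6, 6, 4); releases (0, 0, 3), pool now (6, 6, 7)
  hotel: need (3, 2, 3) fits (6, 6, 7); releases (1, 1, 1), pool now (7, 7, 8)
  charlie: need (4, 4, 2) fits (7, 7, 8); releases (1, 1, 3), pool now (8, 8, 11)
(3) Exactly 120 of the possible complete orderings are safe sequences.
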